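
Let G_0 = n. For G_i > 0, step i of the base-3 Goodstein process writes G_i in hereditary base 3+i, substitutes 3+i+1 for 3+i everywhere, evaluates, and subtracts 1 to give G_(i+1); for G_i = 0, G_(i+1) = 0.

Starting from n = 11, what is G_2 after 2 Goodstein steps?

base 3: 11 = 3^2 + 2; at 4: 4^2 + 2 = 18; next = 17
base 4: 17 = 4^2 + 1; at 5: 5^2 + 1 = 26; next = 25
base 5: 25 = 5^2; at 6: 6^2 = 36; next = 35

25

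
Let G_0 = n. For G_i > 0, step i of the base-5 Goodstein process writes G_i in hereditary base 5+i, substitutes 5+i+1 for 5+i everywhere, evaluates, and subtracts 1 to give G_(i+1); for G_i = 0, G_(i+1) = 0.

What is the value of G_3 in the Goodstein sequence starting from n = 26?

53

base 5: 26 = 5^2 + 1; at 6: 6^2 + 1 = 37; next = 36
base 6: 36 = 6^2; at 7: 7^2 = 49; next = 48
base 7: 48 = 6·7 + 6; at 8: 6·8 + 6 = 54; next = 53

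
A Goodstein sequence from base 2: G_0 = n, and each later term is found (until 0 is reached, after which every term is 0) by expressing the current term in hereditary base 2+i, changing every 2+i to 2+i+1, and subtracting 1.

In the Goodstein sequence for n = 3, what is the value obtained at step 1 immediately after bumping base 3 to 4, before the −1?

4

G_0=3  [base 2] 2 + 1  →[2↦3]→  3 + 1 = 4  −1 ⇒ G_1=3
G_1=3  [base 3] 3  →[3↦4]→  4 = 4  −1 ⇒ G_2=3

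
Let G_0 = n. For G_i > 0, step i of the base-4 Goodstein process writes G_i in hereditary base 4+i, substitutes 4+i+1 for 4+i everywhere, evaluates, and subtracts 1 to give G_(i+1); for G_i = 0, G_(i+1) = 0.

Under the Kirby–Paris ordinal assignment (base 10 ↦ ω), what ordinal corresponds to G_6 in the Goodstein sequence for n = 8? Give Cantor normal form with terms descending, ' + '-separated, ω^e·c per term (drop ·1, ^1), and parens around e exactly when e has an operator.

G_0=8  [base 4] 2·4  →[4↦5]→  2·5 = 10  −1 ⇒ G_1=9
G_1=9  [base 5] 5 + 4  →[5↦6]→  6 + 4 = 10  −1 ⇒ G_2=9
G_2=9  [base 6] 6 + 3  →[6↦7]→  7 + 3 = 10  −1 ⇒ G_3=9
G_3=9  [base 7] 7 + 2  →[7↦8]→  8 + 2 = 10  −1 ⇒ G_4=9
G_4=9  [base 8] 8 + 1  →[8↦9]→  9 + 1 = 10  −1 ⇒ G_5=9
G_5=9  [base 9] 9  →[9↦10]→  10 = 10  −1 ⇒ G_6=9

9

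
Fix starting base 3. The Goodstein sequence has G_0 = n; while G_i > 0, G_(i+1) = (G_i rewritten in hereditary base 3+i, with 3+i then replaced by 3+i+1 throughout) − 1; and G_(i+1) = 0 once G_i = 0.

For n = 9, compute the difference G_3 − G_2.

[0] 9 ≡ 3^2 (base 3). Lift 4: 16. −1: 15.
[1] 15 ≡ 3·4 + 3 (base 4). Lift 5: 18. −1: 17.
[2] 17 ≡ 3·5 + 2 (base 5). Lift 6: 20. −1: 19.

2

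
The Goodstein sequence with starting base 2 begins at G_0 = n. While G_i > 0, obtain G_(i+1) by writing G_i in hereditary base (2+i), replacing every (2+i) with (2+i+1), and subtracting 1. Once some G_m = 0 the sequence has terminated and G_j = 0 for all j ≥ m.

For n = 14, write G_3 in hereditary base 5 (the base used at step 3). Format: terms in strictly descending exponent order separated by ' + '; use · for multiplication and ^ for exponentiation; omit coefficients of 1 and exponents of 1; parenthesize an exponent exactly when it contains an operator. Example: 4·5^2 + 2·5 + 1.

5^(5 + 1) + 5^5

(0) 14|_2 = 2^(2 + 1) + 2^2 + 2 ↦ 3^(3 + 1) + 3^3 + 3|_3 = 111 ⇒ 110
(1) 110|_3 = 3^(3 + 1) + 3^3 + 2 ↦ 4^(4 + 1) + 4^4 + 2|_4 = 1282 ⇒ 1281
(2) 1281|_4 = 4^(4 + 1) + 4^4 + 1 ↦ 5^(5 + 1) + 5^5 + 1|_5 = 18751 ⇒ 18750
(3) 18750|_5 = 5^(5 + 1) + 5^5 ↦ 6^(6 + 1) + 6^6|_6 = 326592 ⇒ 326591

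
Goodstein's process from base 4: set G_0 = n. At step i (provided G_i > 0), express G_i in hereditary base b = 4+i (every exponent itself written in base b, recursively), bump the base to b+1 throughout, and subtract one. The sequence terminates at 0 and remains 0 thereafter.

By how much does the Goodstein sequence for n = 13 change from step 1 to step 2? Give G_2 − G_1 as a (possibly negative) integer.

2

i=0: 13 = 3·4 + 1 (b=4); 4→5: 3·5 + 1 = 16; 16−1 = 15
i=1: 15 = 3·5 (b=5); 5→6: 3·6 = 18; 18−1 = 17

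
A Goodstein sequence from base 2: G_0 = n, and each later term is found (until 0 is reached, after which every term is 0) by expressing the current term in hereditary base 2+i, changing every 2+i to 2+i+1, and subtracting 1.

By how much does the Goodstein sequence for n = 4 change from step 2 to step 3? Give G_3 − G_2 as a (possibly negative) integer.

19

base 2: 4 = 2^2; at 3: 3^3 = 27; next = 26
base 3: 26 = 2·3^2 + 2·3 + 2; at 4: 2·4^2 + 2·4 + 2 = 42; next = 41
base 4: 41 = 2·4^2 + 2·4 + 1; at 5: 2·5^2 + 2·5 + 1 = 61; next = 60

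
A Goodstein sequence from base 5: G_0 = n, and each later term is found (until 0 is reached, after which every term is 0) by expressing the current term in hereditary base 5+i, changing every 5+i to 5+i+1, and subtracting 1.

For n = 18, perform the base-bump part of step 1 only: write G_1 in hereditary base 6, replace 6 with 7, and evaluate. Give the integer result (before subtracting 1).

[0] 18 ≡ 3·5 + 3 (base 5). Lift 6: 21. −1: 20.
[1] 20 ≡ 3·6 + 2 (base 6). Lift 7: 23. −1: 22.

23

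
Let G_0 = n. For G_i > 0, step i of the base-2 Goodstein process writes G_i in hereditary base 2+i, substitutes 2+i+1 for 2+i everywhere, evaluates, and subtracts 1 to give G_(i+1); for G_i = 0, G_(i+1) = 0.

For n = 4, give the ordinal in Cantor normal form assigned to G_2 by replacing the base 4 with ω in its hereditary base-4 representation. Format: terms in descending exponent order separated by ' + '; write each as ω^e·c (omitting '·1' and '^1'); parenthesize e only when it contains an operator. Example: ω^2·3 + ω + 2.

ω^2·2 + ω·2 + 1

[0] 4 ≡ 2^2 (base 2). Lift 3: 27. −1: 26.
[1] 26 ≡ 2·3^2 + 2·3 + 2 (base 3). Lift 4: 42. −1: 41.
[2] 41 ≡ 2·4^2 + 2·4 + 1 (base 4). Lift 5: 61. −1: 60.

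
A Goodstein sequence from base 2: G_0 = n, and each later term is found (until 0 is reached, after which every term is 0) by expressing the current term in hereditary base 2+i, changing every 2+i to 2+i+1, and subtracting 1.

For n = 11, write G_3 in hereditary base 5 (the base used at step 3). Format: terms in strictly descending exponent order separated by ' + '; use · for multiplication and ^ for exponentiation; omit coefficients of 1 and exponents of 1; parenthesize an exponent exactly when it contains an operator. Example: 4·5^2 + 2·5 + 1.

step 0: 11 = 2^(2 + 1) + 2 + 1; sub 3 for 2: 3^(3 + 1) + 3 + 1; = 85; G_1 = 85−1 = 84
step 1: 84 = 3^(3 + 1) + 3; sub 4 for 3: 4^(4 + 1) + 4; = 1028; G_2 = 1028−1 = 1027
step 2: 1027 = 4^(4 + 1) + 3; sub 5 for 4: 5^(5 + 1) + 3; = 15628; G_3 = 15628−1 = 15627

5^(5 + 1) + 2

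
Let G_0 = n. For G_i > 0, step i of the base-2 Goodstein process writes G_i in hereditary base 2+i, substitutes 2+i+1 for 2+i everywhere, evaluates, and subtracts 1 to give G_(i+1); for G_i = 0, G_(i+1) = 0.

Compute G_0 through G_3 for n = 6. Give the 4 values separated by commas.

G_0 = 6. HB_2(6) = 2^2 + 2. Bump = 30. G_1 = 29.
G_1 = 29. HB_3(29) = 3^3 + 2. Bump = 258. G_2 = 257.
G_2 = 257. HB_4(257) = 4^4 + 1. Bump = 3126. G_3 = 3125.

6, 29, 257, 3125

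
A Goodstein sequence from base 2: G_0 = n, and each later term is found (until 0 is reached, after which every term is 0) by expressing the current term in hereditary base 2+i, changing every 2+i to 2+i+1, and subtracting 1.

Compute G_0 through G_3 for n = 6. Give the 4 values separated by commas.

(0) 6|_2 = 2^2 + 2 ↦ 3^3 + 3|_3 = 30 ⇒ 29
(1) 29|_3 = 3^3 + 2 ↦ 4^4 + 2|_4 = 258 ⇒ 257
(2) 257|_4 = 4^4 + 1 ↦ 5^5 + 1|_5 = 3126 ⇒ 3125

6, 29, 257, 3125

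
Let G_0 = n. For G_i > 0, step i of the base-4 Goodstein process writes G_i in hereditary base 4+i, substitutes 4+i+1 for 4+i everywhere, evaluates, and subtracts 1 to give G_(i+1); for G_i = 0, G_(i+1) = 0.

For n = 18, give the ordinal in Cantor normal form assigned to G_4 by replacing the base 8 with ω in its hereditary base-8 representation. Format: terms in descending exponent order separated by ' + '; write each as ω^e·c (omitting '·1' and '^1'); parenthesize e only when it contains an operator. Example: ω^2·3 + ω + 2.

step 0: 18 = 4^2 + 2; sub 5 for 4: 5^2 + 2; = 27; G_1 = 27−1 = 26
step 1: 26 = 5^2 + 1; sub 6 for 5: 6^2 + 1; = 37; G_2 = 37−1 = 36
step 2: 36 = 6^2; sub 7 for 6: 7^2; = 49; G_3 = 49−1 = 48
step 3: 48 = 6·7 + 6; sub 8 for 7: 6·8 + 6; = 54; G_4 = 54−1 = 53

ω·6 + 5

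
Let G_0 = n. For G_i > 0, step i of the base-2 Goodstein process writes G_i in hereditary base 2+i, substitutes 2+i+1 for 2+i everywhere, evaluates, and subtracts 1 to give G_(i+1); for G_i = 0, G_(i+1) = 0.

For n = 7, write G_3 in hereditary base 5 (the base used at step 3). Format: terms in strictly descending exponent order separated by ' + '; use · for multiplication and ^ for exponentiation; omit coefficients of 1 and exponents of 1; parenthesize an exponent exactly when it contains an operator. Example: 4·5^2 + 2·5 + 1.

G_0=7  [base 2] 2^2 + 2 + 1  →[2↦3]→  3^3 + 3 + 1 = 31  −1 ⇒ G_1=30
G_1=30  [base 3] 3^3 + 3  →[3↦4]→  4^4 + 4 = 260  −1 ⇒ G_2=259
G_2=259  [base 4] 4^4 + 3  →[4↦5]→  5^5 + 3 = 3128  −1 ⇒ G_3=3127
G_3=3127  [base 5] 5^5 + 2  →[5↦6]→  6^6 + 2 = 46658  −1 ⇒ G_4=46657

5^5 + 2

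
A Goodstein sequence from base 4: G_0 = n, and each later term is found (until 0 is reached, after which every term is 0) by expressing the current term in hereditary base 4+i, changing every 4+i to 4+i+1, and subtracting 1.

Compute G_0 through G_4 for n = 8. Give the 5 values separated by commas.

G_0 = 8. HB_4(8) = 2·4. Bump = 10. G_1 = 9.
G_1 = 9. HB_5(9) = 5 + 4. Bump = 10. G_2 = 9.
G_2 = 9. HB_6(9) = 6 + 3. Bump = 10. G_3 = 9.
G_3 = 9. HB_7(9) = 7 + 2. Bump = 10. G_4 = 9.

8, 9, 9, 9, 9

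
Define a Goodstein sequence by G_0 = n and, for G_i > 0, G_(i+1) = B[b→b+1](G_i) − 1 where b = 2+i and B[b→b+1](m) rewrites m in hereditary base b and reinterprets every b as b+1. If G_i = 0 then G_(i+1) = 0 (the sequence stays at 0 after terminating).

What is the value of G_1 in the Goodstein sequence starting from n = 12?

G_0=12  [base 2] 2^(2 + 1) + 2^2  →[2↦3]→  3^(3 + 1) + 3^3 = 108  −1 ⇒ G_1=107
G_1=107  [base 3] 3^(3 + 1) + 2·3^2 + 2·3 + 2  →[3↦4]→  4^(4 + 1) + 2·4^2 + 2·4 + 2 = 1066  −1 ⇒ G_2=1065

107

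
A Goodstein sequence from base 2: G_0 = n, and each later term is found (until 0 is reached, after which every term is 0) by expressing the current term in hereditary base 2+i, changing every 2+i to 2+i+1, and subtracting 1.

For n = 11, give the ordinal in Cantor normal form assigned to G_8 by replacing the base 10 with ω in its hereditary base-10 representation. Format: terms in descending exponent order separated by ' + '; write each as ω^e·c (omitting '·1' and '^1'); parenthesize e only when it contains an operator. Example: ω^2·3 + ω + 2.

G_0 = 11. HB_2(11) = 2^(2 + 1) + 2 + 1. Bump = 85. G_1 = 84.
G_1 = 84. HB_3(84) = 3^(3 + 1) + 3. Bump = 1028. G_2 = 1027.
G_2 = 1027. HB_4(1027) = 4^(4 + 1) + 3. Bump = 15628. G_3 = 15627.
G_3 = 15627. HB_5(15627) = 5^(5 + 1) + 2. Bump = 279938. G_4 = 279937.
G_4 = 279937. HB_6(279937) = 6^(6 + 1) + 1. Bump = 5764802. G_5 = 5764801.
G_5 = 5764801. HB_7(5764801) = 7^(7 + 1). Bump = 134217728. G_6 = 134217727.
G_6 = 134217727. HB_8(134217727) = 7·8^8 + 7·8^7 + 7·8^6 + 7·8^5 + 7·8^4 + 7·8^3 + 7·8^2 + 7·8 + 7. Bump = 2749609303. G_7 = 2749609302.
G_7 = 2749609302. HB_9(2749609302) = 7·9^9 + 7·9^7 + 7·9^6 + 7·9^5 + 7·9^4 + 7·9^3 + 7·9^2 + 7·9 + 6. Bump = 70077777776. G_8 = 70077777775.
G_8 = 70077777775. HB_10(70077777775) = 7·10^10 + 7·10^7 + 7·10^6 + 7·10^5 + 7·10^4 + 7·10^3 + 7·10^2 + 7·10 + 5. Bump = 1997331745491. G_9 = 1997331745490.

ω^ω·7 + ω^7·7 + ω^6·7 + ω^5·7 + ω^4·7 + ω^3·7 + ω^2·7 + ω·7 + 5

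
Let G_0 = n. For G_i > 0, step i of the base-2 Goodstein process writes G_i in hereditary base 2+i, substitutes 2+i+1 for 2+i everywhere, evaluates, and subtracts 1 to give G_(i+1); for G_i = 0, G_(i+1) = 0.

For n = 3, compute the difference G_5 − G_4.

3 —HB2→ 2 + 1 —bump→ 3 + 1 = 4 —(−1)→ 3
3 —HB3→ 3 —bump→ 4 = 4 —(−1)→ 3
3 —HB4→ 3 —bump→ 3 = 3 —(−1)→ 2
2 —HB5→ 2 —bump→ 2 = 2 —(−1)→ 1
1 —HB6→ 1 —bump→ 1 = 1 —(−1)→ 0

-1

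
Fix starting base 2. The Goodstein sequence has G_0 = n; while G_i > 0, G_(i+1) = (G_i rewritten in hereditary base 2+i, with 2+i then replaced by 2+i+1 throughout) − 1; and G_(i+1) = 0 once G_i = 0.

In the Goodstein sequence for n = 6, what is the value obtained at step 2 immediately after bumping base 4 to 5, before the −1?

3126

base 2: 6 = 2^2 + 2; at 3: 3^3 + 3 = 30; next = 29
base 3: 29 = 3^3 + 2; at 4: 4^4 + 2 = 258; next = 257
base 4: 257 = 4^4 + 1; at 5: 5^5 + 1 = 3126; next = 3125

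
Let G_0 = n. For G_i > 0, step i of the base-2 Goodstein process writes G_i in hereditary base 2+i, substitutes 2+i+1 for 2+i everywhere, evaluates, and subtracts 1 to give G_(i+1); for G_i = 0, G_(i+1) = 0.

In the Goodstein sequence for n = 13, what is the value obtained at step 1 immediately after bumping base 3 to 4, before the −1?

1280

step 0: 13 = 2^(2 + 1) + 2^2 + 1; sub 3 for 2: 3^(3 + 1) + 3^3 + 1; = 109; G_1 = 109−1 = 108
step 1: 108 = 3^(3 + 1) + 3^3; sub 4 for 3: 4^(4 + 1) + 4^4; = 1280; G_2 = 1280−1 = 1279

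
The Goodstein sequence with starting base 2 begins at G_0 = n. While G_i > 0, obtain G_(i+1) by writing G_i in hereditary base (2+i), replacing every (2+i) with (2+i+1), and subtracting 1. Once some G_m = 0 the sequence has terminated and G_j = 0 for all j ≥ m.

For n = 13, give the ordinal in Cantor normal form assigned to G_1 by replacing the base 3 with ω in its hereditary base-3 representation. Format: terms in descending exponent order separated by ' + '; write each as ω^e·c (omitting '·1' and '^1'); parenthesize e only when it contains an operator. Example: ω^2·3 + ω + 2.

ω^(ω + 1) + ω^ω

base 2: 13 = 2^(2 + 1) + 2^2 + 1; at 3: 3^(3 + 1) + 3^3 + 1 = 109; next = 108
base 3: 108 = 3^(3 + 1) + 3^3; at 4: 4^(4 + 1) + 4^4 = 1280; next = 1279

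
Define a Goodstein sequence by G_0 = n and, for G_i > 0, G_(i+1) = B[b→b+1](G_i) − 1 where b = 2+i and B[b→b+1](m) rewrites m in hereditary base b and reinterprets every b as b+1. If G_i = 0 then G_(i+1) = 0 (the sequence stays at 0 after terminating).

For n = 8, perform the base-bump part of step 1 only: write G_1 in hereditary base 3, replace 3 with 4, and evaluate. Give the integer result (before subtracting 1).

G_0=8  [base 2] 2^(2 + 1)  →[2↦3]→  3^(3 + 1) = 81  −1 ⇒ G_1=80
G_1=80  [base 3] 2·3^3 + 2·3^2 + 2·3 + 2  →[3↦4]→  2·4^4 + 2·4^2 + 2·4 + 2 = 554  −1 ⇒ G_2=553

554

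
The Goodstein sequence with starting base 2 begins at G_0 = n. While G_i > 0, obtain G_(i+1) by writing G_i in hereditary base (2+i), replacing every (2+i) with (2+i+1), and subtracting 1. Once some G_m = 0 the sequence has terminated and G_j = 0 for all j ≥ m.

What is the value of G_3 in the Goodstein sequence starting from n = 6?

(0) 6|_2 = 2^2 + 2 ↦ 3^3 + 3|_3 = 30 ⇒ 29
(1) 29|_3 = 3^3 + 2 ↦ 4^4 + 2|_4 = 258 ⇒ 257
(2) 257|_4 = 4^4 + 1 ↦ 5^5 + 1|_5 = 3126 ⇒ 3125
(3) 3125|_5 = 5^5 ↦ 6^6|_6 = 46656 ⇒ 46655

3125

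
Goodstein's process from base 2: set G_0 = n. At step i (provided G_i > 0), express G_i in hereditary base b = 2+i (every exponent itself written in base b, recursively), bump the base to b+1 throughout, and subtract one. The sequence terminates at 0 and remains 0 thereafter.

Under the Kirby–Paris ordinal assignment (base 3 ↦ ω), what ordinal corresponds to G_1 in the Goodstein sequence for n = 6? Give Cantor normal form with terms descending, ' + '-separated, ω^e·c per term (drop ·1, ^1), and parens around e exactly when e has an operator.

ω^ω + 2

i=0: 6 = 2^2 + 2 (b=2); 2→3: 3^3 + 3 = 30; 30−1 = 29
i=1: 29 = 3^3 + 2 (b=3); 3→4: 4^4 + 2 = 258; 258−1 = 257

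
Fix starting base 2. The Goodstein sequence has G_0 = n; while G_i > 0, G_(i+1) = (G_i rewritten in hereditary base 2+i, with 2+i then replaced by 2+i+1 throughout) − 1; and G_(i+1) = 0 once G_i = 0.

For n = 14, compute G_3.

18750

step 0: 14 = 2^(2 + 1) + 2^2 + 2; sub 3 for 2: 3^(3 + 1) + 3^3 + 3; = 111; G_1 = 111−1 = 110
step 1: 110 = 3^(3 + 1) + 3^3 + 2; sub 4 for 3: 4^(4 + 1) + 4^4 + 2; = 1282; G_2 = 1282−1 = 1281
step 2: 1281 = 4^(4 + 1) + 4^4 + 1; sub 5 for 4: 5^(5 + 1) + 5^5 + 1; = 18751; G_3 = 18751−1 = 18750
step 3: 18750 = 5^(5 + 1) + 5^5; sub 6 for 5: 6^(6 + 1) + 6^6; = 326592; G_4 = 326592−1 = 326591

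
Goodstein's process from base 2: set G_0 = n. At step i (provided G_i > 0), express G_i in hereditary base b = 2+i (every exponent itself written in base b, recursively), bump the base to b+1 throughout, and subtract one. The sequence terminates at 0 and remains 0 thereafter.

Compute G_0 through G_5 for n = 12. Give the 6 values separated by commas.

G_0 = 12. HB_2(12) = 2^(2 + 1) + 2^2. Bump = 108. G_1 = 107.
G_1 = 107. HB_3(107) = 3^(3 + 1) + 2·3^2 + 2·3 + 2. Bump = 1066. G_2 = 1065.
G_2 = 1065. HB_4(1065) = 4^(4 + 1) + 2·4^2 + 2·4 + 1. Bump = 15686. G_3 = 15685.
G_3 = 15685. HB_5(15685) = 5^(5 + 1) + 2·5^2 + 2·5. Bump = 280020. G_4 = 280019.
G_4 = 280019. HB_6(280019) = 6^(6 + 1) + 2·6^2 + 6 + 5. Bump = 5764911. G_5 = 5764910.

12, 107, 1065, 15685, 280019, 5764910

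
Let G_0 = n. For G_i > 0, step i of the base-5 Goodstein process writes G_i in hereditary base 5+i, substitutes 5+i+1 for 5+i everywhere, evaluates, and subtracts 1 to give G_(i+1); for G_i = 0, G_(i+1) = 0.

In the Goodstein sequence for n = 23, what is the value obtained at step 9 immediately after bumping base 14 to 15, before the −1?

48

base 5: 23 = 4·5 + 3; at 6: 4·6 + 3 = 27; next = 26
base 6: 26 = 4·6 + 2; at 7: 4·7 + 2 = 30; next = 29
base 7: 29 = 4·7 + 1; at 8: 4·8 + 1 = 33; next = 32
base 8: 32 = 4·8; at 9: 4·9 = 36; next = 35
base 9: 35 = 3·9 + 8; at 10: 3·10 + 8 = 38; next = 37
base 10: 37 = 3·10 + 7; at 11: 3·11 + 7 = 40; next = 39
base 11: 39 = 3·11 + 6; at 12: 3·12 + 6 = 42; next = 41
base 12: 41 = 3·12 + 5; at 13: 3·13 + 5 = 44; next = 43
base 13: 43 = 3·13 + 4; at 14: 3·14 + 4 = 46; next = 45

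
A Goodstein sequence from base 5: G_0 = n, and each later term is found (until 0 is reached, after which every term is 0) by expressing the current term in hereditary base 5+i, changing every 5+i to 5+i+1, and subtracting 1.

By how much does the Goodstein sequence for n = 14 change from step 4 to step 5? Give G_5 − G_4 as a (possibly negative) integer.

G_0=14  [base 5] 2·5 + 4  →[5↦6]→  2·6 + 4 = 16  −1 ⇒ G_1=15
G_1=15  [base 6] 2·6 + 3  →[6↦7]→  2·7 + 3 = 17  −1 ⇒ G_2=16
G_2=16  [base 7] 2·7 + 2  →[7↦8]→  2·8 + 2 = 18  −1 ⇒ G_3=17
G_3=17  [base 8] 2·8 + 1  →[8↦9]→  2·9 + 1 = 19  −1 ⇒ G_4=18
G_4=18  [base 9] 2·9  →[9↦10]→  2·10 = 20  −1 ⇒ G_5=19

1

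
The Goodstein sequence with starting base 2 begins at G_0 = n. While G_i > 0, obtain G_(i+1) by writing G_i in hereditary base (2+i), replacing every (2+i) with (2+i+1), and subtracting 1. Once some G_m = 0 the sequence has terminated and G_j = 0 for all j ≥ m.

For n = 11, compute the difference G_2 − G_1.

base 2: 11 = 2^(2 + 1) + 2 + 1; at 3: 3^(3 + 1) + 3 + 1 = 85; next = 84
base 3: 84 = 3^(3 + 1) + 3; at 4: 4^(4 + 1) + 4 = 1028; next = 1027

943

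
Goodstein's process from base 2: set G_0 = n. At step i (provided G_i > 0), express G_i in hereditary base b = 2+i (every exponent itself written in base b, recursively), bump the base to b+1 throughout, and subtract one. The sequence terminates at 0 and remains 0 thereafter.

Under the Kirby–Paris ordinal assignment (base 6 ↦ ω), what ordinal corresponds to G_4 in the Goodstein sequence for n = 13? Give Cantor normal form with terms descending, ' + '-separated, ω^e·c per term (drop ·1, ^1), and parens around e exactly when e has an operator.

ω^(ω + 1) + ω^3·3 + ω^2·3 + ω·3 + 1

i=0: 13 = 2^(2 + 1) + 2^2 + 1 (b=2); 2→3: 3^(3 + 1) + 3^3 + 1 = 109; 109−1 = 108
i=1: 108 = 3^(3 + 1) + 3^3 (b=3); 3→4: 4^(4 + 1) + 4^4 = 1280; 1280−1 = 1279
i=2: 1279 = 4^(4 + 1) + 3·4^3 + 3·4^2 + 3·4 + 3 (b=4); 4→5: 5^(5 + 1) + 3·5^3 + 3·5^2 + 3·5 + 3 = 16093; 16093−1 = 16092
i=3: 16092 = 5^(5 + 1) + 3·5^3 + 3·5^2 + 3·5 + 2 (b=5); 5→6: 6^(6 + 1) + 3·6^3 + 3·6^2 + 3·6 + 2 = 280712; 280712−1 = 280711
i=4: 280711 = 6^(6 + 1) + 3·6^3 + 3·6^2 + 3·6 + 1 (b=6); 6→7: 7^(7 + 1) + 3·7^3 + 3·7^2 + 3·7 + 1 = 5765999; 5765999−1 = 5765998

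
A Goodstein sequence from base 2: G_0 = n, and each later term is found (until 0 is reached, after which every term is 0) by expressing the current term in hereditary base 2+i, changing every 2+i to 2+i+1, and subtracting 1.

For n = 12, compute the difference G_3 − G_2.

G_0=12  [base 2] 2^(2 + 1) + 2^2  →[2↦3]→  3^(3 + 1) + 3^3 = 108  −1 ⇒ G_1=107
G_1=107  [base 3] 3^(3 + 1) + 2·3^2 + 2·3 + 2  →[3↦4]→  4^(4 + 1) + 2·4^2 + 2·4 + 2 = 1066  −1 ⇒ G_2=1065
G_2=1065  [base 4] 4^(4 + 1) + 2·4^2 + 2·4 + 1  →[4↦5]→  5^(5 + 1) + 2·5^2 + 2·5 + 1 = 15686  −1 ⇒ G_3=15685

14620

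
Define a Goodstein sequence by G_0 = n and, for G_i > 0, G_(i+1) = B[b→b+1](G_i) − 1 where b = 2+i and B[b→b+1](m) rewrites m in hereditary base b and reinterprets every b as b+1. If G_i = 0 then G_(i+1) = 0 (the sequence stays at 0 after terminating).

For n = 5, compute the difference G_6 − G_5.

step 0: 5 = 2^2 + 1; sub 3 for 2: 3^3 + 1; = 28; G_1 = 28−1 = 27
step 1: 27 = 3^3; sub 4 for 3: 4^4; = 256; G_2 = 256−1 = 255
step 2: 255 = 3·4^3 + 3·4^2 + 3·4 + 3; sub 5 for 4: 3·5^3 + 3·5^2 + 3·5 + 3; = 468; G_3 = 468−1 = 467
step 3: 467 = 3·5^3 + 3·5^2 + 3·5 + 2; sub 6 for 5: 3·6^3 + 3·6^2 + 3·6 + 2; = 776; G_4 = 776−1 = 775
step 4: 775 = 3·6^3 + 3·6^2 + 3·6 + 1; sub 7 for 6: 3·7^3 + 3·7^2 + 3·7 + 1; = 1198; G_5 = 1198−1 = 1197
step 5: 1197 = 3·7^3 + 3·7^2 + 3·7; sub 8 for 7: 3·8^3 + 3·8^2 + 3·8; = 1752; G_6 = 1752−1 = 1751

554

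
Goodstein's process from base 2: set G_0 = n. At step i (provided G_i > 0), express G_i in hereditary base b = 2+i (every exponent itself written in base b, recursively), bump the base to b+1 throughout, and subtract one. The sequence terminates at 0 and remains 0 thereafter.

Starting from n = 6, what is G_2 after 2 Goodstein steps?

[0] 6 ≡ 2^2 + 2 (base 2). Lift 3: 30. −1: 29.
[1] 29 ≡ 3^3 + 2 (base 3). Lift 4: 258. −1: 257.

257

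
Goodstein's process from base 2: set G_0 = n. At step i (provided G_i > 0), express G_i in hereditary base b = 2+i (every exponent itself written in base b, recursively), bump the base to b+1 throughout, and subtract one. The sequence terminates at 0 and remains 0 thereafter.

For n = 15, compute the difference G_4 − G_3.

i=0: 15 = 2^(2 + 1) + 2^2 + 2 + 1 (b=2); 2→3: 3^(3 + 1) + 3^3 + 3 + 1 = 112; 112−1 = 111
i=1: 111 = 3^(3 + 1) + 3^3 + 3 (b=3); 3→4: 4^(4 + 1) + 4^4 + 4 = 1284; 1284−1 = 1283
i=2: 1283 = 4^(4 + 1) + 4^4 + 3 (b=4); 4→5: 5^(5 + 1) + 5^5 + 3 = 18753; 18753−1 = 18752
i=3: 18752 = 5^(5 + 1) + 5^5 + 2 (b=5); 5→6: 6^(6 + 1) + 6^6 + 2 = 326594; 326594−1 = 326593

307841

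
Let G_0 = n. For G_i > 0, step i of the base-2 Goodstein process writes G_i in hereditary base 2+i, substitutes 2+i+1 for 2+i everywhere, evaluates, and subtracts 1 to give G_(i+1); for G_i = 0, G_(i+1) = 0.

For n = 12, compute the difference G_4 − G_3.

step 0: 12 = 2^(2 + 1) + 2^2; sub 3 for 2: 3^(3 + 1) + 3^3; = 108; G_1 = 108−1 = 107
step 1: 107 = 3^(3 + 1) + 2·3^2 + 2·3 + 2; sub 4 for 3: 4^(4 + 1) + 2·4^2 + 2·4 + 2; = 1066; G_2 = 1066−1 = 1065
step 2: 1065 = 4^(4 + 1) + 2·4^2 + 2·4 + 1; sub 5 for 4: 5^(5 + 1) + 2·5^2 + 2·5 + 1; = 15686; G_3 = 15686−1 = 15685
step 3: 15685 = 5^(5 + 1) + 2·5^2 + 2·5; sub 6 for 5: 6^(6 + 1) + 2·6^2 + 2·6; = 280020; G_4 = 280020−1 = 280019

264334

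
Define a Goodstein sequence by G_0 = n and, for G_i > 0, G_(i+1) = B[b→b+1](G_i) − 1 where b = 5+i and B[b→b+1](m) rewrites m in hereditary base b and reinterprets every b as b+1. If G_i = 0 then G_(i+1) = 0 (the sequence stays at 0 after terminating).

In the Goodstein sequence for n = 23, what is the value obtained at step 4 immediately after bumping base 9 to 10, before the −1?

38

G_0=23  [base 5] 4·5 + 3  →[5↦6]→  4·6 + 3 = 27  −1 ⇒ G_1=26
G_1=26  [base 6] 4·6 + 2  →[6↦7]→  4·7 + 2 = 30  −1 ⇒ G_2=29
G_2=29  [base 7] 4·7 + 1  →[7↦8]→  4·8 + 1 = 33  −1 ⇒ G_3=32
G_3=32  [base 8] 4·8  →[8↦9]→  4·9 = 36  −1 ⇒ G_4=35
G_4=35  [base 9] 3·9 + 8  →[9↦10]→  3·10 + 8 = 38  −1 ⇒ G_5=37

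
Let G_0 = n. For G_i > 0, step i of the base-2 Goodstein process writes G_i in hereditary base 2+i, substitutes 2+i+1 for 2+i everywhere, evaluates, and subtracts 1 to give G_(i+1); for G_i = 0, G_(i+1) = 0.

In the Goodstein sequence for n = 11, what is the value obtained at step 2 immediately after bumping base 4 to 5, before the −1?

15628

i=0: 11 = 2^(2 + 1) + 2 + 1 (b=2); 2→3: 3^(3 + 1) + 3 + 1 = 85; 85−1 = 84
i=1: 84 = 3^(3 + 1) + 3 (b=3); 3→4: 4^(4 + 1) + 4 = 1028; 1028−1 = 1027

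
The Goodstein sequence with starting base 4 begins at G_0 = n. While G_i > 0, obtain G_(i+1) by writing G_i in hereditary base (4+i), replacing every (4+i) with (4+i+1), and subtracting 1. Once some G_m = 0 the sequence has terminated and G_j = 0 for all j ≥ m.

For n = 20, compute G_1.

(0) 20|_4 = 4^2 + 4 ↦ 5^2 + 5|_5 = 30 ⇒ 29
(1) 29|_5 = 5^2 + 4 ↦ 6^2 + 4|_6 = 40 ⇒ 39

29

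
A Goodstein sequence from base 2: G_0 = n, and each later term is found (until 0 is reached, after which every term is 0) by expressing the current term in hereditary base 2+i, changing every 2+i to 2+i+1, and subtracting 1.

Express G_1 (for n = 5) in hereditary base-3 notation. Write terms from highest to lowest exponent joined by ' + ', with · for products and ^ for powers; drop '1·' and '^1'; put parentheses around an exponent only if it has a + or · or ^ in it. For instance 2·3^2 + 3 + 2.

3^3

G_0=5  [base 2] 2^2 + 1  →[2↦3]→  3^3 + 1 = 28  −1 ⇒ G_1=27
G_1=27  [base 3] 3^3  →[3↦4]→  4^4 = 256  −1 ⇒ G_2=255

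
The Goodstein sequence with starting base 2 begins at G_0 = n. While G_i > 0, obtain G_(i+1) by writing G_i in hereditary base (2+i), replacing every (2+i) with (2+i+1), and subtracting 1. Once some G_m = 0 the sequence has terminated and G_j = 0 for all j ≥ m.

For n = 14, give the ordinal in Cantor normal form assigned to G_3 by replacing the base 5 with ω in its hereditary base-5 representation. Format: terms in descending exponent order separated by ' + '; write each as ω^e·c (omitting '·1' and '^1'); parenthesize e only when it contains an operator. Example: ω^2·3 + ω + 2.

ω^(ω + 1) + ω^ω

step 0: 14 = 2^(2 + 1) + 2^2 + 2; sub 3 for 2: 3^(3 + 1) + 3^3 + 3; = 111; G_1 = 111−1 = 110
step 1: 110 = 3^(3 + 1) + 3^3 + 2; sub 4 for 3: 4^(4 + 1) + 4^4 + 2; = 1282; G_2 = 1282−1 = 1281
step 2: 1281 = 4^(4 + 1) + 4^4 + 1; sub 5 for 4: 5^(5 + 1) + 5^5 + 1; = 18751; G_3 = 18751−1 = 18750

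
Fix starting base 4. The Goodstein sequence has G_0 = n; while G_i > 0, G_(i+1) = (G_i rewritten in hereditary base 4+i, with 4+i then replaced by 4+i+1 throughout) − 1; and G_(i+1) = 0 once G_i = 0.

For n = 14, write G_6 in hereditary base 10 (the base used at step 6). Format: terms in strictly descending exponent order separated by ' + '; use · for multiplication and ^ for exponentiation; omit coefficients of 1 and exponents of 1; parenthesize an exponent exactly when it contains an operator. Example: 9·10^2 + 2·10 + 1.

14 —HB4→ 3·4 + 2 —bump→ 3·5 + 2 = 17 —(−1)→ 16
16 —HB5→ 3·5 + 1 —bump→ 3·6 + 1 = 19 —(−1)→ 18
18 —HB6→ 3·6 —bump→ 3·7 = 21 —(−1)→ 20
20 —HB7→ 2·7 + 6 —bump→ 2·8 + 6 = 22 —(−1)→ 21
21 —HB8→ 2·8 + 5 —bump→ 2·9 + 5 = 23 —(−1)→ 22
22 —HB9→ 2·9 + 4 —bump→ 2·10 + 4 = 24 —(−1)→ 23
23 —HB10→ 2·10 + 3 —bump→ 2·11 + 3 = 25 —(−1)→ 24

2·10 + 3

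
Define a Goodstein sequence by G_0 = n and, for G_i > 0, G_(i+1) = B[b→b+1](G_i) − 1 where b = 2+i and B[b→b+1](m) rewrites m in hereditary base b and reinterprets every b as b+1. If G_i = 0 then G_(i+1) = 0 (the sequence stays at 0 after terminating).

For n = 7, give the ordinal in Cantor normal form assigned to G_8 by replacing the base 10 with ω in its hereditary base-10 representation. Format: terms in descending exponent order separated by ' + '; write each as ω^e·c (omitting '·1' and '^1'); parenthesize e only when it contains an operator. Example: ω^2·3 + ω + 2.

[0] 7 ≡ 2^2 + 2 + 1 (base 2). Lift 3: 31. −1: 30.
[1] 30 ≡ 3^3 + 3 (base 3). Lift 4: 260. −1: 259.
[2] 259 ≡ 4^4 + 3 (base 4). Lift 5: 3128. −1: 3127.
[3] 3127 ≡ 5^5 + 2 (base 5). Lift 6: 46658. −1: 46657.
[4] 46657 ≡ 6^6 + 1 (base 6). Lift 7: 823544. −1: 823543.
[5] 823543 ≡ 7^7 (base 7). Lift 8: 16777216. −1: 16777215.
[6] 16777215 ≡ 7·8^7 + 7·8^6 + 7·8^5 + 7·8^4 + 7·8^3 + 7·8^2 + 7·8 + 7 (base 8). Lift 9: 37665880. −1: 37665879.
[7] 37665879 ≡ 7·9^7 + 7·9^6 + 7·9^5 + 7·9^4 + 7·9^3 + 7·9^2 + 7·9 + 6 (base 9). Lift 10: 77777776. −1: 77777775.
[8] 77777775 ≡ 7·10^7 + 7·10^6 + 7·10^5 + 7·10^4 + 7·10^3 + 7·10^2 + 7·10 + 5 (base 10). Lift 11: 150051214. −1: 150051213.

ω^7·7 + ω^6·7 + ω^5·7 + ω^4·7 + ω^3·7 + ω^2·7 + ω·7 + 5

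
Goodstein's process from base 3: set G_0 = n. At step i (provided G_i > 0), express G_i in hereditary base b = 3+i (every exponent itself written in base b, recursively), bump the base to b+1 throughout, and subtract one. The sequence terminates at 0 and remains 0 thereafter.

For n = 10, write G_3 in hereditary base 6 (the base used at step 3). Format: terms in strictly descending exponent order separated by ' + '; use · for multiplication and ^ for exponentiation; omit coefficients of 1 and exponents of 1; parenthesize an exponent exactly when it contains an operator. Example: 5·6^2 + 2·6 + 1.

4·6 + 3

10 —HB3→ 3^2 + 1 —bump→ 4^2 + 1 = 17 —(−1)→ 16
16 —HB4→ 4^2 —bump→ 5^2 = 25 —(−1)→ 24
24 —HB5→ 4·5 + 4 —bump→ 4·6 + 4 = 28 —(−1)→ 27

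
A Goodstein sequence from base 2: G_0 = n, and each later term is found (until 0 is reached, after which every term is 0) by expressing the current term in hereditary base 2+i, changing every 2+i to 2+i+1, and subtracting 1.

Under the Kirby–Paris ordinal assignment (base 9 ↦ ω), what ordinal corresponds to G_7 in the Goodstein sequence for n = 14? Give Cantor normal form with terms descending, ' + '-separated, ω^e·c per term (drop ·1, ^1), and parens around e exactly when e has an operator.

base 2: 14 = 2^(2 + 1) + 2^2 + 2; at 3: 3^(3 + 1) + 3^3 + 3 = 111; next = 110
base 3: 110 = 3^(3 + 1) + 3^3 + 2; at 4: 4^(4 + 1) + 4^4 + 2 = 1282; next = 1281
base 4: 1281 = 4^(4 + 1) + 4^4 + 1; at 5: 5^(5 + 1) + 5^5 + 1 = 18751; next = 18750
base 5: 18750 = 5^(5 + 1) + 5^5; at 6: 6^(6 + 1) + 6^6 = 326592; next = 326591
base 6: 326591 = 6^(6 + 1) + 5·6^5 + 5·6^4 + 5·6^3 + 5·6^2 + 5·6 + 5; at 7: 7^(7 + 1) + 5·7^5 + 5·7^4 + 5·7^3 + 5·7^2 + 5·7 + 5 = 5862841; next = 5862840
base 7: 5862840 = 7^(7 + 1) + 5·7^5 + 5·7^4 + 5·7^3 + 5·7^2 + 5·7 + 4; at 8: 8^(8 + 1) + 5·8^5 + 5·8^4 + 5·8^3 + 5·8^2 + 5·8 + 4 = 134404972; next = 134404971
base 8: 134404971 = 8^(8 + 1) + 5·8^5 + 5·8^4 + 5·8^3 + 5·8^2 + 5·8 + 3; at 9: 9^(9 + 1) + 5·9^5 + 5·9^4 + 5·9^3 + 5·9^2 + 5·9 + 3 = 3487116549; next = 3487116548
base 9: 3487116548 = 9^(9 + 1) + 5·9^5 + 5·9^4 + 5·9^3 + 5·9^2 + 5·9 + 2; at 10: 10^(10 + 1) + 5·10^5 + 5·10^4 + 5·10^3 + 5·10^2 + 5·10 + 2 = 100000555552; next = 100000555551

ω^(ω + 1) + ω^5·5 + ω^4·5 + ω^3·5 + ω^2·5 + ω·5 + 2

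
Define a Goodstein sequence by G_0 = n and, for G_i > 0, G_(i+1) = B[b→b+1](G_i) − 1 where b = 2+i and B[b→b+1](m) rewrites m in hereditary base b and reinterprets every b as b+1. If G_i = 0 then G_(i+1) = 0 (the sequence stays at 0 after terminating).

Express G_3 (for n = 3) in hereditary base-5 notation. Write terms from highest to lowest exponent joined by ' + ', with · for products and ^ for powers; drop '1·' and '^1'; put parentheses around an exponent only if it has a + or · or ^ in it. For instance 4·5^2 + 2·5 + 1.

G_0=3  [base 2] 2 + 1  →[2↦3]→  3 + 1 = 4  −1 ⇒ G_1=3
G_1=3  [base 3] 3  →[3↦4]→  4 = 4  −1 ⇒ G_2=3
G_2=3  [base 4] 3  →[4↦5]→  3 = 3  −1 ⇒ G_3=2
G_3=2  [base 5] 2  →[5↦6]→  2 = 2  −1 ⇒ G_4=1

2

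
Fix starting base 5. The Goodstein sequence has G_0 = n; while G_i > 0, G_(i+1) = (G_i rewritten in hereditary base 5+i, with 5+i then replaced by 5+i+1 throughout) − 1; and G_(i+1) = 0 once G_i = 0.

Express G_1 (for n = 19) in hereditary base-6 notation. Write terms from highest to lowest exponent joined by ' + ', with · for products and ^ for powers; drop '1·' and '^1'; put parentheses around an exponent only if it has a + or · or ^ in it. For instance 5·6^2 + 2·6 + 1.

3·6 + 3

G_0=19  [base 5] 3·5 + 4  →[5↦6]→  3·6 + 4 = 22  −1 ⇒ G_1=21
G_1=21  [base 6] 3·6 + 3  →[6↦7]→  3·7 + 3 = 24  −1 ⇒ G_2=23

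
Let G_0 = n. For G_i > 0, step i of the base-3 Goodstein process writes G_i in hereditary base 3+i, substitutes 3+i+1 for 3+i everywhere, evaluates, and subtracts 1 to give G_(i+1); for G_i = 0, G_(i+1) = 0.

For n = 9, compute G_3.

19

9 —HB3→ 3^2 —bump→ 4^2 = 16 —(−1)→ 15
15 —HB4→ 3·4 + 3 —bump→ 3·5 + 3 = 18 —(−1)→ 17
17 —HB5→ 3·5 + 2 —bump→ 3·6 + 2 = 20 —(−1)→ 19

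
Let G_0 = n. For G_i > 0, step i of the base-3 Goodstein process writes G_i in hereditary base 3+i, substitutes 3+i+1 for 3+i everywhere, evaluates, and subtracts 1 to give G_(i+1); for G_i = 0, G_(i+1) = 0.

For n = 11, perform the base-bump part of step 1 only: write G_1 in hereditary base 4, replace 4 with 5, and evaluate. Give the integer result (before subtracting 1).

26

(0) 11|_3 = 3^2 + 2 ↦ 4^2 + 2|_4 = 18 ⇒ 17
(1) 17|_4 = 4^2 + 1 ↦ 5^2 + 1|_5 = 26 ⇒ 25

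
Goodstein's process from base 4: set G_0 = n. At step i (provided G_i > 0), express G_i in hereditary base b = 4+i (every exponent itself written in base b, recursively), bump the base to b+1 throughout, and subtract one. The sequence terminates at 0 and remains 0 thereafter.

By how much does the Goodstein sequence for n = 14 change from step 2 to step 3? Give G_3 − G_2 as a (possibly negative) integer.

i=0: 14 = 3·4 + 2 (b=4); 4→5: 3·5 + 2 = 17; 17−1 = 16
i=1: 16 = 3·5 + 1 (b=5); 5→6: 3·6 + 1 = 19; 19−1 = 18
i=2: 18 = 3·6 (b=6); 6→7: 3·7 = 21; 21−1 = 20

2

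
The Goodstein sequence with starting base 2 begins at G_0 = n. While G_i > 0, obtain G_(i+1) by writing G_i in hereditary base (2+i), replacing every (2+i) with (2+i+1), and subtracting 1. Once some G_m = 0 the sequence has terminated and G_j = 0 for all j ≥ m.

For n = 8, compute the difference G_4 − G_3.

base 2: 8 = 2^(2 + 1); at 3: 3^(3 + 1) = 81; next = 80
base 3: 80 = 2·3^3 + 2·3^2 + 2·3 + 2; at 4: 2·4^4 + 2·4^2 + 2·4 + 2 = 554; next = 553
base 4: 553 = 2·4^4 + 2·4^2 + 2·4 + 1; at 5: 2·5^5 + 2·5^2 + 2·5 + 1 = 6311; next = 6310
base 5: 6310 = 2·5^5 + 2·5^2 + 2·5; at 6: 2·6^6 + 2·6^2 + 2·6 = 93396; next = 93395

87085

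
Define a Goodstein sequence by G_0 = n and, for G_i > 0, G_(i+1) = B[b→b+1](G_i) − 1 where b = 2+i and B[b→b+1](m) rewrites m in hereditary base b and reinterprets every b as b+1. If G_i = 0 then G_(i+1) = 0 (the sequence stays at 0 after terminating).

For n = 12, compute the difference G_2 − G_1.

base 2: 12 = 2^(2 + 1) + 2^2; at 3: 3^(3 + 1) + 3^3 = 108; next = 107
base 3: 107 = 3^(3 + 1) + 2·3^2 + 2·3 + 2; at 4: 4^(4 + 1) + 2·4^2 + 2·4 + 2 = 1066; next = 1065

958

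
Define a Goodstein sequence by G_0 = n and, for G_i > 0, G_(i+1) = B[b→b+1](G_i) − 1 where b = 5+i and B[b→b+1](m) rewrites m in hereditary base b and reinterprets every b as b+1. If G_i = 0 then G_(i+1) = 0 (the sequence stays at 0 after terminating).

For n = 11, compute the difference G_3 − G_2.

0

G_0 = 11. HB_5(11) = 2·5 + 1. Bump = 13. G_1 = 12.
G_1 = 12. HB_6(12) = 2·6. Bump = 14. G_2 = 13.
G_2 = 13. HB_7(13) = 7 + 6. Bump = 14. G_3 = 13.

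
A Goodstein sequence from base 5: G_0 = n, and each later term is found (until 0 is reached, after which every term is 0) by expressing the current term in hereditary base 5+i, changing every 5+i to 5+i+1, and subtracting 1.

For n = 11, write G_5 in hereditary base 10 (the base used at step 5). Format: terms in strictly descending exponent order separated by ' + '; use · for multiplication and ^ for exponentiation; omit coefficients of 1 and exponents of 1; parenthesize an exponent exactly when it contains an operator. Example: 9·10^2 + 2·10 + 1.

(0) 11|_5 = 2·5 + 1 ↦ 2·6 + 1|_6 = 13 ⇒ 12
(1) 12|_6 = 2·6 ↦ 2·7|_7 = 14 ⇒ 13
(2) 13|_7 = 7 + 6 ↦ 8 + 6|_8 = 14 ⇒ 13
(3) 13|_8 = 8 + 5 ↦ 9 + 5|_9 = 14 ⇒ 13
(4) 13|_9 = 9 + 4 ↦ 10 + 4|_10 = 14 ⇒ 13
(5) 13|_10 = 10 + 3 ↦ 11 + 3|_11 = 14 ⇒ 13

10 + 3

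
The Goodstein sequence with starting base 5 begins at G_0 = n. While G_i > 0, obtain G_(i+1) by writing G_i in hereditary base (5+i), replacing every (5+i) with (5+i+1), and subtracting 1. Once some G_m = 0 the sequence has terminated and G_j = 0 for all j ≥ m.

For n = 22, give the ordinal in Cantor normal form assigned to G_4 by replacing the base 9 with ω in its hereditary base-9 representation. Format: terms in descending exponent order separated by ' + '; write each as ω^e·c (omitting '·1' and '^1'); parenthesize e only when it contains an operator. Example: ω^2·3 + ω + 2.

ω·3 + 6

G_0 = 22. HB_5(22) = 4·5 + 2. Bump = 26. G_1 = 25.
G_1 = 25. HB_6(25) = 4·6 + 1. Bump = 29. G_2 = 28.
G_2 = 28. HB_7(28) = 4·7. Bump = 32. G_3 = 31.
G_3 = 31. HB_8(31) = 3·8 + 7. Bump = 34. G_4 = 33.
G_4 = 33. HB_9(33) = 3·9 + 6. Bump = 36. G_5 = 35.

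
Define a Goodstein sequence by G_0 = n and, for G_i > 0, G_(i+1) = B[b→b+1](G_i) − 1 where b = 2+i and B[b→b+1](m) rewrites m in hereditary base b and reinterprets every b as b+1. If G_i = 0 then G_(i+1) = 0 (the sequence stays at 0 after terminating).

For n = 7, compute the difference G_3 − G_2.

7 —HB2→ 2^2 + 2 + 1 —bump→ 3^3 + 3 + 1 = 31 —(−1)→ 30
30 —HB3→ 3^3 + 3 —bump→ 4^4 + 4 = 260 —(−1)→ 259
259 —HB4→ 4^4 + 3 —bump→ 5^5 + 3 = 3128 —(−1)→ 3127

2868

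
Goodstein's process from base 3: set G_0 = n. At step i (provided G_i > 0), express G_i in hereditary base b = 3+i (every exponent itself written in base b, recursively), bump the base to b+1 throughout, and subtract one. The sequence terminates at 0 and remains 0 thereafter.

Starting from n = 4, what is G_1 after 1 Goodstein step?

4

[0] 4 ≡ 3 + 1 (base 3). Lift 4: 5. −1: 4.
[1] 4 ≡ 4 (base 4). Lift 5: 5. −1: 4.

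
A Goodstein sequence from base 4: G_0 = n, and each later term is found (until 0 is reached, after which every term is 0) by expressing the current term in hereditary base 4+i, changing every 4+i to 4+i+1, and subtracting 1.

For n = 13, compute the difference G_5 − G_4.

(0) 13|_4 = 3·4 + 1 ↦ 3·5 + 1|_5 = 16 ⇒ 15
(1) 15|_5 = 3·5 ↦ 3·6|_6 = 18 ⇒ 17
(2) 17|_6 = 2·6 + 5 ↦ 2·7 + 5|_7 = 19 ⇒ 18
(3) 18|_7 = 2·7 + 4 ↦ 2·8 + 4|_8 = 20 ⇒ 19
(4) 19|_8 = 2·8 + 3 ↦ 2·9 + 3|_9 = 21 ⇒ 20

1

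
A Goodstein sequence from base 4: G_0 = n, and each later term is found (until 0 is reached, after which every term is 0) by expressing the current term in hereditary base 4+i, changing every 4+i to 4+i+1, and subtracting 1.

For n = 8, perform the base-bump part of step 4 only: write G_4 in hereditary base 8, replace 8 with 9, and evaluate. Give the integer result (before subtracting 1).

i=0: 8 = 2·4 (b=4); 4→5: 2·5 = 10; 10−1 = 9
i=1: 9 = 5 + 4 (b=5); 5→6: 6 + 4 = 10; 10−1 = 9
i=2: 9 = 6 + 3 (b=6); 6→7: 7 + 3 = 10; 10−1 = 9
i=3: 9 = 7 + 2 (b=7); 7→8: 8 + 2 = 10; 10−1 = 9
i=4: 9 = 8 + 1 (b=8); 8→9: 9 + 1 = 10; 10−1 = 9

10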